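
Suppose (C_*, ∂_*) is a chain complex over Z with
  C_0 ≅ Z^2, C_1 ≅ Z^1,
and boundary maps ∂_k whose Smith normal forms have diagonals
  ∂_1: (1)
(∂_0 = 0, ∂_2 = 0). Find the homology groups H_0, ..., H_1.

H_0: b_0 = 2 − 0 − 1 = 1; torsion from ∂_1 factors > 1: none. So H_0 ≅ Z.
H_1: b_1 = 1 − 1 − 0 = 0; torsion from ∂_2 factors > 1: none. So H_1 ≅ 0.

H_0 ≅ Z,  H_1 = 0.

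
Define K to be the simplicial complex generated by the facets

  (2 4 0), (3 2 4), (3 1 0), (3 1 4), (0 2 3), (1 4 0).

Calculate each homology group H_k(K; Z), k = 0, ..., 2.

H_0 ≅ Z,  H_1 = 0,  H_2 ≅ Z.

We work with the vertex ordering 0 < 1 < 2 < 3 < 4. The simplices of K, each written with vertices in increasing order, are:

  0-simplices (5): [0], [1], [2], [3], [4]
  1-simplices (9): [0,1], [0,2], [0,3], [0,4], [1,3], [1,4], [2,3], [2,4], [3,4]
  2-simplices (6): [0,1,3], [0,1,4], [0,2,3], [0,2,4], [1,3,4], [2,3,4]

giving chain groups C_0 ≅ Z^5, C_1 ≅ Z^9, C_2 ≅ Z^6.

∂_1: C_1 → C_0 maps an edge to its endpoints' difference, ∂[p,q] = q − p. For instance
  ∂[2,4] = [4] − [2].
The resulting 5×9 matrix has rank 4, and its Smith normal form has invariant factors (1,1,1,1).

The boundary map ∂_2: C_2 → C_1 acts by ∂[p,q,r] = [q,r] − [p,r] + [p,q]. For instance
  ∂[0,1,3] = [1,3] − [0,3] + [0,1],
  ∂[1,3,4] = [3,4] − [1,4] + [1,3].
As a 9×6 matrix over Z this has rank 5, with invariant factors (1,1,1,1,1).

Now H_k = ker ∂_k / im ∂_{k+1}, so:

  H_0: rank C_0 − rank ∂_1 = 5 − 4 = 1, and the invariant factors of ∂_1 are all 1, so H_0 ≅ Z.
  H_1: rank ker ∂_1 − rank ∂_2 = (9 − 4) − 5 = 0, and the invariant factors of ∂_2 are all 1, so H_1 ≅ 0.
  H_2: rank ker ∂_2 − rank ∂_3 = (6 − 5) − 0 = 1, and there is no ∂_3, so H_2 ≅ Z.

As a check, the Euler characteristic is 5 − 9 + 6 = 2, which agrees with 1 − 0 + 1 = 2.
(K is a triangulation of the 2-sphere S^2.)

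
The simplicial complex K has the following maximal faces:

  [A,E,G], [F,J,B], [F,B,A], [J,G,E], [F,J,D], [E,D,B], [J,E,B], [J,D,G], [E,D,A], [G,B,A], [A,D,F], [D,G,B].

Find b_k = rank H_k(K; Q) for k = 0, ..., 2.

Order the vertices as A < B < D < E < F < G < J. Listing each simplex with vertices in this order, K has dimension 2 with simplices:

  0-simplices (7): A, B, D, E, F, G, J
  1-simplices (18): AB, AD, AE, AF, AG, BD, BE, BF, BG, BJ, DE, DF, DG, DJ, EG, EJ, FJ, GJ
  2-simplices (12): ABF, ABG, ADE, ADF, AEG, BDE, BDG, BEJ, BFJ, DFJ, DGJ, EGJ

giving chain groups C_0 ≅ Z^7, C_1 ≅ Z^18, C_2 ≅ Z^12.

∂_1: C_1 → C_0 sends each edge [p,q] (with p < q) to q − p. For instance
  ∂EG = G − E.
This gives a 7×18 integer matrix of rank 6; reducing to Smith normal form yields diagonal entries (1,1,1,1,1,1).

∂_2: C_2 → C_1 acts by ∂[p,q,r] = [q,r] − [p,r] + [p,q]. For instance
  ∂BDG = DG − BG + BD,
  ∂BEJ = EJ − BJ + BE.
The resulting 18×12 matrix has rank 12, and its Smith normal form has invariant factors (1,1,1,1,1,1,1,1,1,1,1,2).

Computing H_k = (kernel of ∂_k) / (image of ∂_{k+1}):

  H_0: rank C_0 − rank ∂_1 = 7 − 6 = 1, and the invariant factors of ∂_1 are all 1, so H_0 ≅ Z.
  H_1: rank ker ∂_1 − rank ∂_2 = (18 − 6) − 12 = 0, and ∂_2 has invariant factor 2 > 1, so H_1 ≅ Z/2.
  H_2: rank ker ∂_2 − rank ∂_3 = (12 − 12) − 0 = 0, and there is no ∂_3, so H_2 ≅ 0.

(K is a triangulation of the real projective plane RP^2.)

Hence the Betti numbers are b_0 = 1, b_1 = 0, b_2 = 0.

b_0 = 1, b_1 = 0, b_2 = 0.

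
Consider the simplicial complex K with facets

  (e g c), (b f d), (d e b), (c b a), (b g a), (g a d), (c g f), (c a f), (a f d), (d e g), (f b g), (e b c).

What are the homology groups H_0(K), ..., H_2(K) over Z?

Take the total order a < b < c < d < e < f < g on the vertex set. Then K (dimension 2) consists of the simplices:

  0-simplices (7): a, b, c, d, e, f, g
  1-simplices (18): ab, ac, ad, af, ag, bc, bd, be, bf, bg, ce, cf, cg, de, df, dg, eg, fg
  2-simplices (12): abc, abg, acf, adf, adg, bce, bde, bdf, bfg, ceg, cfg, deg

so the chain groups are C_0 ≅ Z^7, C_1 ≅ Z^18, C_2 ≅ Z^12.

The boundary map ∂_1: C_1 → C_0 is given by ∂[p,q] = [q] − [p].
The 7×18 boundary matrix has rank 6 and Smith normal form diag(1,1,1,1,1,1).

Boundary ∂_2: C_2 → C_1 sends each 2-simplex [p,q,r] to [q,r] − [p,r] + [p,q]. For instance
  ∂bfg = fg − bg + bf,
  ∂bde = de − be + bd.
The 18×12 boundary matrix has rank 12 and Smith normal form diag(1,1,1,1,1,1,1,1,1,1,1,2).

From H_k ≅ ker(∂_k) / im(∂_{k+1}) we obtain:

  H_0: rank C_0 − rank ∂_1 = 7 − 6 = 1, and the invariant factors of ∂_1 are all 1, so H_0 = Z.
  H_1: rank ker ∂_1 − rank ∂_2 = (18 − 6) − 12 = 0, and ∂_2 has invariant factor 2 > 1, so H_1 = Z/2Z.
  H_2: rank ker ∂_2 − rank ∂_3 = (12 − 12) − 0 = 0, and there is no ∂_3, so H_2 = 0.

(K is a triangulation of the real projective plane RP^2.)

H_0 ≅ Z,  H_1 ≅ Z/2Z,  H_2 = 0.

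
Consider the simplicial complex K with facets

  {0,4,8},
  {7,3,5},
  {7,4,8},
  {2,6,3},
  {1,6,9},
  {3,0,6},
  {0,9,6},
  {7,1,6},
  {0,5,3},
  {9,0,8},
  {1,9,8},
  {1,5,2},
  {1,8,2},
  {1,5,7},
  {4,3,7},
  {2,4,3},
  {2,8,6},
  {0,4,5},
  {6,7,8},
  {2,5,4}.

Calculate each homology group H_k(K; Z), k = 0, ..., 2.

Take the total order 0 < 1 < 2 < 3 < 4 < 5 < 6 < 7 < 8 < 9 on the vertex set. Then K (dimension 2) consists of the simplices:

  0-simplices (10): [0], [1], [2], [3], [4], [5], [6], [7], [8], [9]
  1-simplices (30): (30 of them)
  2-simplices (20): (20 of them)

Hence C_0 ≅ Z^10, C_1 ≅ Z^30, C_2 ≅ Z^20.

∂_1: C_1 → C_0 maps an edge to its endpoints' difference, ∂[p,q] = q − p.
The 10×30 boundary matrix has rank 9 and Smith normal form diag(1,1,1,1,1,1,1,1,1).

Boundary ∂_2: C_2 → C_1 sends each 2-simplex [p,q,r] to [q,r] − [p,r] + [p,q]. For instance
  ∂[1,2,8] = [2,8] − [1,8] + [1,2],
  ∂[0,4,5] = [4,5] − [0,5] + [0,4].
As a 30×20 matrix over Z this has rank 20, with invariant factors (1,1,1,1,1,1,1,1,1,1,1,1,1,1,1,1,1,1,1,2).

Now H_k = ker ∂_k / im ∂_{k+1}, so:

  H_0: rank C_0 − rank ∂_1 = 10 − 9 = 1, and the invariant factors of ∂_1 are all 1, so H_0 = Z.
  H_1: rank ker ∂_1 − rank ∂_2 = (30 − 9) − 20 = 1, and ∂_2 has invariant factor 2 > 1, so H_1 = Z × Z/2.
  H_2: rank ker ∂_2 − rank ∂_3 = (20 − 20) − 0 = 0, and there is no ∂_3, so H_2 = 0.

As a check, the Euler characteristic is 10 − 30 + 20 = 0, which agrees with 1 − 1 + 0 = 0.
(K is a triangulation of the Klein bottle.)

H_0 ≅ Z,  H_1 ≅ Z × Z/2,  H_2 = 0.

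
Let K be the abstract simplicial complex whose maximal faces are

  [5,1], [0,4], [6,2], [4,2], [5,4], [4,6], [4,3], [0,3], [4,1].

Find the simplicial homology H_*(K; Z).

H_0 ≅ Z,  H_1 ≅ Z^3.

Fix the vertex order 0 < 1 < 2 < 3 < 4 < 5 < 6 and write every simplex with vertices in increasing order. Then dim K = 1 and the simplices of K are:

  0-simplices (7): [0], [1], [2], [3], [4], [5], [6]
  1-simplices (9): [0,3], [0,4], [1,4], [1,5], [2,4], [2,6], [3,4], [4,5], [4,6]

so the chain groups are C_0 ≅ Z^7, C_1 ≅ Z^9.

The boundary map ∂_1: C_1 → C_0 is given by ∂[p,q] = [q] − [p]. For instance
  ∂[0,4] = [4] − [0].
As a 7×9 matrix over Z this has rank 6, with invariant factors (1,1,1,1,1,1).

From H_k ≅ ker(∂_k) / im(∂_{k+1}) we obtain:

  H_0: rank C_0 − rank ∂_1 = 7 − 6 = 1, and the invariant factors of ∂_1 are all 1, so H_0 ≅ Z.
  H_1: rank ker ∂_1 − rank ∂_2 = (9 − 6) − 0 = 3, and there is no ∂_2, so H_1 ≅ Z^3.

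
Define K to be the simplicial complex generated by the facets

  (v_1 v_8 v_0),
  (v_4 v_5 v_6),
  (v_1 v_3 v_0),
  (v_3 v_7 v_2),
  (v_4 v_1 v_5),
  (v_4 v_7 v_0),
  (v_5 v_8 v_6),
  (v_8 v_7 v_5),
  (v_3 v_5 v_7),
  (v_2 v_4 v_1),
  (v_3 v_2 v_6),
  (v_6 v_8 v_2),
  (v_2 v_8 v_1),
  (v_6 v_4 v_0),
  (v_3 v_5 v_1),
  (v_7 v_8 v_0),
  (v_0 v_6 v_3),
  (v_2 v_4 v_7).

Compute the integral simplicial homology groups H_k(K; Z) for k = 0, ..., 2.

Order the vertices as v_0 < v_1 < v_2 < v_3 < v_4 < v_5 < v_6 < v_7 < v_8. Listing each simplex with vertices in this order, K has dimension 2 with simplices:

  0-simplices (9): [v_0], [v_1], [v_2], [v_3], [v_4], [v_5], [v_6], [v_7], [v_8]
  1-simplices (27): (27 of them)
  2-simplices (18): (18 of them)

giving chain groups C_0 ≅ Z^9, C_1 ≅ Z^27, C_2 ≅ Z^18.

Boundary ∂_1: C_1 → C_0 is given by ∂[p,q] = [q] − [p]. For instance
  ∂[v_2,v_7] = [v_7] − [v_2].
As a 9×27 matrix over Z this has rank 8, with invariant factors (1,1,1,1,1,1,1,1).

The boundary map ∂_2: C_2 → C_1 maps a triangle to the signed sum of its edges. For instance
  ∂[v_0,v_4,v_7] = [v_4,v_7] − [v_0,v_7] + [v_0,v_4],
  ∂[v_0,v_3,v_6] = [v_3,v_6] − [v_0,v_6] + [v_0,v_3].
As a 27×18 matrix over Z this has rank 17, with invariant factors (1,1,1,1,1,1,1,1,1,1,1,1,1,1,1,1,1).

Computing H_k = (kernel of ∂_k) / (image of ∂_{k+1}):

  H_0: rank C_0 − rank ∂_1 = 9 − 8 = 1, and the invariant factors of ∂_1 are all 1, so H_0 ≅ Z.
  H_1: rank ker ∂_1 − rank ∂_2 = (27 − 8) − 17 = 2, and the invariant factors of ∂_2 are all 1, so H_1 ≅ Z^2.
  H_2: rank ker ∂_2 − rank ∂_3 = (18 − 17) − 0 = 1, and there is no ∂_3, so H_2 ≅ Z.

As a check, the Euler characteristic is 9 − 27 + 18 = 0, which agrees with 1 − 2 + 1 = 0.

H_0 ≅ Z,  H_1 ≅ Z^2,  H_2 ≅ Z.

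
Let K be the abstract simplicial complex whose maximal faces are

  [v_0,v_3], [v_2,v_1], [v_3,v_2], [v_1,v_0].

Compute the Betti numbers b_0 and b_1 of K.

Order the vertices as v_0 < v_1 < v_2 < v_3. Listing each simplex with vertices in this order, K has dimension 1 with simplices:

  0-simplices (4): [v_0], [v_1], [v_2], [v_3]
  1-simplices (4): [v_0,v_1], [v_0,v_3], [v_1,v_2], [v_2,v_3]

Hence C_0 ≅ Z^4, C_1 ≅ Z^4.

The boundary map ∂_1: C_1 → C_0 sends each edge [p,q] (with p < q) to q − p.
As a 4×4 matrix over Z this has rank 3, with invariant factors (1,1,1).

From H_k ≅ ker(∂_k) / im(∂_{k+1}) we obtain:

  H_0: rank C_0 − rank ∂_1 = 4 − 3 = 1, and the invariant factors of ∂_1 are all 1, so H_0 ≅ Z.
  H_1: rank ker ∂_1 − rank ∂_2 = (4 − 3) − 0 = 1, and there is no ∂_2, so H_1 ≅ Z.

Hence the Betti numbers are b_0 = 1, b_1 = 1.

b_0 = 1, b_1 = 1.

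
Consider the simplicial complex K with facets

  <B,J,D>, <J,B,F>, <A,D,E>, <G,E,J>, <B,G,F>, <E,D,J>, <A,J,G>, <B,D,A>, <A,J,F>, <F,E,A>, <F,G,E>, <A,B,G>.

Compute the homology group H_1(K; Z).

K has 7 vertices, 18 edges, 12 triangles.
rank ∂_1 = 6, rank ∂_2 = 12 ⇒ b_1 = 18 − 6 − 12 = 0; ∂_2 has invariant factor(s) [2] giving torsion. So H_1 = Z/2Z.

H_1 = Z/2Z.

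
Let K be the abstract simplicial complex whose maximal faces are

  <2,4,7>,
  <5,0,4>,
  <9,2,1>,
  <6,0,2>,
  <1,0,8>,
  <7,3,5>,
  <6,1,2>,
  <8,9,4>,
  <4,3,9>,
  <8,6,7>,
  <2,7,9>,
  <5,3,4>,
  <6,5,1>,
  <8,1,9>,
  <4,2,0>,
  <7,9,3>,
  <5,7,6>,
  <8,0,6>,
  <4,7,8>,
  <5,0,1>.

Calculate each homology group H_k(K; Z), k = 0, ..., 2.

K has 10 vertices, 30 edges, 20 triangles.
rank ∂_0 = 0, rank ∂_1 = 9 ⇒ b_0 = 10 − 0 − 9 = 1; all invariant factors of ∂_1 are 1 so no torsion. So H_0 ≅ Z.
rank ∂_1 = 9, rank ∂_2 = 20 ⇒ b_1 = 30 − 9 − 20 = 1; ∂_2 has invariant factor(s) [2] giving torsion. So H_1 ≅ Z ⊕ Z/2.
rank ∂_2 = 20, rank ∂_3 = 0 ⇒ b_2 = 20 − 20 − 0 = 0. So H_2 ≅ 0.

H_0 ≅ Z,  H_1 ≅ Z ⊕ Z/2,  H_2 = 0.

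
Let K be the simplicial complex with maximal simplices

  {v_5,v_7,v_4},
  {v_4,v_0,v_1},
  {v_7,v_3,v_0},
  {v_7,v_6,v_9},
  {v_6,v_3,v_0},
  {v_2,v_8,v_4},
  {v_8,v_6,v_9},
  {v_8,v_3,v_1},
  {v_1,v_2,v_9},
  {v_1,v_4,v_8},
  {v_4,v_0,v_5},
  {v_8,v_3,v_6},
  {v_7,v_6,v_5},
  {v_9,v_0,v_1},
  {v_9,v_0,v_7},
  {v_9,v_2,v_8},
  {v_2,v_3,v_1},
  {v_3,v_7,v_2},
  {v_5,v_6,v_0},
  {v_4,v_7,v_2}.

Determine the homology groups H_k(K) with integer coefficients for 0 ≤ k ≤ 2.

We work with the vertex ordering v_0 < v_1 < v_2 < v_3 < v_4 < v_5 < v_6 < v_7 < v_8 < v_9. The simplices of K, each written with vertices in increasing order, are:

  0-simplices (10): [v_0], [v_1], [v_2], [v_3], [v_4], [v_5], [v_6], [v_7], [v_8], [v_9]
  1-simplices (30): (30 of them)
  2-simplices (20): (20 of them)

Hence C_0 ≅ Z^10, C_1 ≅ Z^30, C_2 ≅ Z^20.

∂_1: C_1 → C_0 is given by ∂[p,q] = [q] − [p]. For instance
  ∂[v_0,v_3] = [v_3] − [v_0].
This gives a 10×30 integer matrix of rank 9; reducing to Smith normal form yields diagonal entries (1,1,1,1,1,1,1,1,1).

The boundary map ∂_2: C_2 → C_1 acts by ∂[p,q,r] = [q,r] − [p,r] + [p,q]. For instance
  ∂[v_6,v_7,v_9] = [v_7,v_9] − [v_6,v_9] + [v_6,v_7],
  ∂[v_0,v_3,v_6] = [v_3,v_6] − [v_0,v_6] + [v_0,v_3].
This gives a 30×20 integer matrix of rank 20; reducing to Smith normal form yields diagonal entries (1,1,1,1,1,1,1,1,1,1,1,1,1,1,1,1,1,1,1,2).

Now H_k = ker ∂_k / im ∂_{k+1}, so:

  H_0: rank C_0 − rank ∂_1 = 10 − 9 = 1, and the invariant factors of ∂_1 are all 1, so H_0 = Z.
  H_1: rank ker ∂_1 − rank ∂_2 = (30 − 9) − 20 = 1, and ∂_2 has invariant factor 2 > 1, so H_1 = Z ⊕ Z/2.
  H_2: rank ker ∂_2 − rank ∂_3 = (20 − 20) − 0 = 0, and there is no ∂_3, so H_2 = 0.

H_0 ≅ Z,  H_1 ≅ Z ⊕ Z/2,  H_2 = 0.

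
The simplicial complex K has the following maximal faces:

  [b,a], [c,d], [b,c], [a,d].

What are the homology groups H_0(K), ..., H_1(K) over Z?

H_0 = Z,  H_1 = Z.

Order the vertices as a < b < c < d. Listing each simplex with vertices in this order, K has dimension 1 with simplices:

  0-simplices (4): a, b, c, d
  1-simplices (4): ab, ad, bc, cd

Hence C_0 ≅ Z^4, C_1 ≅ Z^4.

Boundary ∂_1: C_1 → C_0 maps an edge to its endpoints' difference, ∂[p,q] = q − p. For instance
  ∂bc = c − b.
As a 4×4 matrix over Z this has rank 3, with invariant factors (1,1,1).

From H_k ≅ ker(∂_k) / im(∂_{k+1}) we obtain:

  H_0: rank C_0 − rank ∂_1 = 4 − 3 = 1, and the invariant factors of ∂_1 are all 1, so H_0 = Z.
  H_1: rank ker ∂_1 − rank ∂_2 = (4 − 3) − 0 = 1, and there is no ∂_2, so H_1 = Z.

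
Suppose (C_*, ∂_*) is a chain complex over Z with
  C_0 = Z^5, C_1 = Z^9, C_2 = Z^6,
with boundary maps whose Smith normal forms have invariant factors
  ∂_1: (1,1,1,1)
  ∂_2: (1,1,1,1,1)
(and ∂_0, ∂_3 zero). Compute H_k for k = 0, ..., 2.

H_0 ≅ Z,  H_1 = 0,  H_2 ≅ Z.

H_0: b_0 = 5 − 0 − 4 = 1; torsion from ∂_1 factors > 1: none. So H_0 ≅ Z.
H_1: b_1 = 9 − 4 − 5 = 0; torsion from ∂_2 factors > 1: none. So H_1 ≅ 0.
H_2: b_2 = 6 − 5 − 0 = 1; torsion from ∂_3 factors > 1: none. So H_2 ≅ Z.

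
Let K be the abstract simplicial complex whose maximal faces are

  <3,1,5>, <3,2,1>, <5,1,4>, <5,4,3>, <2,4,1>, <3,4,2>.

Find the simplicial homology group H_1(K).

H_1 ≅ 0.

Order the vertices as 1 < 2 < 3 < 4 < 5. Listing each simplex with vertices in this order, K has dimension 2 with simplices:

  0-simplices (5): [1], [2], [3], [4], [5]
  1-simplices (9): [1,2], [1,3], [1,4], [1,5], [2,3], [2,4], [3,4], [3,5], [4,5]
  2-simplices (6): [1,2,3], [1,2,4], [1,3,5], [1,4,5], [2,3,4], [3,4,5]

giving chain groups C_0 ≅ Z^5, C_1 ≅ Z^9, C_2 ≅ Z^6.

The boundary map ∂_1: C_1 → C_0 sends each edge [p,q] (with p < q) to q − p.
As a 5×9 matrix over Z this has rank 4, with invariant factors (1,1,1,1).

The boundary map ∂_2: C_2 → C_1 sends each 2-simplex [p,q,r] to [q,r] − [p,r] + [p,q]. For instance
  ∂[1,4,5] = [4,5] − [1,5] + [1,4],
  ∂[1,2,3] = [2,3] − [1,3] + [1,2].
As a 9×6 matrix over Z this has rank 5, with invariant factors (1,1,1,1,1).

Computing H_k = (kernel of ∂_k) / (image of ∂_{k+1}):

  H_1: rank ker ∂_1 − rank ∂_2 = (9 − 4) − 5 = 0, and the invariant factors of ∂_2 are all 1, so H_1 ≅ 0.

(K is a triangulation of the 2-sphere S^2.)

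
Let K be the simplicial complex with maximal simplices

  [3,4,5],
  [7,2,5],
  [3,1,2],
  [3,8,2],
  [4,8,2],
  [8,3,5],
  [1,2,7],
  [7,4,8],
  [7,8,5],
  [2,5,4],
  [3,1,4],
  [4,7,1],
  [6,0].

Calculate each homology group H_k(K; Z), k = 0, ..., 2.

We work with the vertex ordering 0 < 1 < 2 < 3 < 4 < 5 < 6 < 7 < 8. The simplices of K, each written with vertices in increasing order, are:

  0-simplices (9): [0], [1], [2], [3], [4], [5], [6], [7], [8]
  1-simplices (19): [0,6], [1,2], [1,3], [1,4], [1,7], [2,3], [2,4], [2,5], [2,7], [2,8], [3,4], [3,5], [3,8], [4,5], [4,7], [4,8], [5,7], [5,8], [7,8]
  2-simplices (12): [1,2,3], [1,2,7], [1,3,4], [1,4,7], [2,3,8], [2,4,5], [2,4,8], [2,5,7], [3,4,5], [3,5,8], [4,7,8], [5,7,8]

giving chain groups C_0 ≅ Z^9, C_1 ≅ Z^19, C_2 ≅ Z^12.

∂_1: C_1 → C_0 maps an edge to its endpoints' difference, ∂[p,q] = q − p. For instance
  ∂[7,8] = [8] − [7].
The 9×19 boundary matrix has rank 7 and Smith normal form diag(1,1,1,1,1,1,1).

The boundary map ∂_2: C_2 → C_1 maps a triangle to the signed sum of its edges. For instance
  ∂[3,5,8] = [5,8] − [3,8] + [3,5],
  ∂[3,4,5] = [4,5] − [3,5] + [3,4].
The 19×12 boundary matrix has rank 12 and Smith normal form diag(1,1,1,1,1,1,1,1,1,1,1,2).

Now H_k = ker ∂_k / im ∂_{k+1}, so:

  H_0: rank C_0 − rank ∂_1 = 9 − 7 = 2, and the invariant factors of ∂_1 are all 1, so H_0 ≅ Z^2.
  H_1: rank ker ∂_1 − rank ∂_2 = (19 − 7) − 12 = 0, and ∂_2 has invariant factor 2 > 1, so H_1 ≅ Z/2Z.
  H_2: rank ker ∂_2 − rank ∂_3 = (12 − 12) − 0 = 0, and there is no ∂_3, so H_2 ≅ 0.

H_0 = Z^2,  H_1 = Z/2Z,  H_2 = 0.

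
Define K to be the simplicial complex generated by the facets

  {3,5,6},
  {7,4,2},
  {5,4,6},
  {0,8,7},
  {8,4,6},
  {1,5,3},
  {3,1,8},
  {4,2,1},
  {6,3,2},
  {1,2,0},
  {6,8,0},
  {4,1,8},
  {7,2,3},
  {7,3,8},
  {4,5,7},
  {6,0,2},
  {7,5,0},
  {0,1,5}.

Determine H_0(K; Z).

Fix the vertex order 0 < 1 < 2 < 3 < 4 < 5 < 6 < 7 < 8 and write every simplex with vertices in increasing order. Then dim K = 2 and the simplices of K are:

  0-simplices (9): [0], [1], [2], [3], [4], [5], [6], [7], [8]
  1-simplices (27): (27 of them)
  2-simplices (18): [0,1,2], [0,1,5], [0,2,6], [0,5,7], [0,6,8], [0,7,8], [1,2,4], [1,3,5], [1,3,8], [1,4,8], [2,3,6], [2,3,7], [2,4,7], [3,5,6], [3,7,8], [4,5,6], [4,5,7], [4,6,8]

so the chain groups are C_0 ≅ Z^9, C_1 ≅ Z^27, C_2 ≅ Z^18.

The boundary map ∂_1: C_1 → C_0 maps an edge to its endpoints' difference, ∂[p,q] = q − p. For instance
  ∂[4,6] = [6] − [4].
As a 9×27 matrix over Z this has rank 8, with invariant factors (1,1,1,1,1,1,1,1).

The boundary map ∂_2: C_2 → C_1 acts by ∂[p,q,r] = [q,r] − [p,r] + [p,q]. For instance
  ∂[4,6,8] = [6,8] − [4,8] + [4,6],
  ∂[3,5,6] = [5,6] − [3,6] + [3,5].
The 27×18 boundary matrix has rank 17 and Smith normal form diag(1,1,1,1,1,1,1,1,1,1,1,1,1,1,1,1,1).

From H_k ≅ ker(∂_k) / im(∂_{k+1}) we obtain:

  H_0: rank C_0 − rank ∂_1 = 9 − 8 = 1, and the invariant factors of ∂_1 are all 1, so H_0 = Z.

H_0 ≅ Z.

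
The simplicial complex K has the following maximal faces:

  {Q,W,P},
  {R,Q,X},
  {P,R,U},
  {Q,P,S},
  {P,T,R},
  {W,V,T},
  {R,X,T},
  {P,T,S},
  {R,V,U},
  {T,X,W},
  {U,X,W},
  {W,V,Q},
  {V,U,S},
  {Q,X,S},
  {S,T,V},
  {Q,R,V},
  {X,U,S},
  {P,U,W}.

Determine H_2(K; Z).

K has 9 vertices, 27 edges, 18 triangles.
rank ∂_2 = 17, rank ∂_3 = 0 ⇒ b_2 = 18 − 17 − 0 = 1. So H_2 = Z.

H_2 = Z.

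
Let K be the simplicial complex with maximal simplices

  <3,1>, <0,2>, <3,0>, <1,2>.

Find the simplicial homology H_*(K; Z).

H_0 = Z,  H_1 = Z.

Fix the vertex order 0 < 1 < 2 < 3 and write every simplex with vertices in increasing order. Then dim K = 1 and the simplices of K are:

  0-simplices (4): [0], [1], [2], [3]
  1-simplices (4): [0,2], [0,3], [1,2], [1,3]

giving chain groups C_0 ≅ Z^4, C_1 ≅ Z^4.

The boundary map ∂_1: C_1 → C_0 sends each edge [p,q] (with p < q) to q − p. For instance
  ∂[0,3] = [3] − [0].
The resulting 4×4 matrix has rank 3, and its Smith normal form has invariant factors (1,1,1).

From H_k ≅ ker(∂_k) / im(∂_{k+1}) we obtain:

  H_0: rank C_0 − rank ∂_1 = 4 − 3 = 1, and the invariant factors of ∂_1 are all 1, so H_0 = Z.
  H_1: rank ker ∂_1 − rank ∂_2 = (4 − 3) − 0 = 1, and there is no ∂_2, so H_1 = Z.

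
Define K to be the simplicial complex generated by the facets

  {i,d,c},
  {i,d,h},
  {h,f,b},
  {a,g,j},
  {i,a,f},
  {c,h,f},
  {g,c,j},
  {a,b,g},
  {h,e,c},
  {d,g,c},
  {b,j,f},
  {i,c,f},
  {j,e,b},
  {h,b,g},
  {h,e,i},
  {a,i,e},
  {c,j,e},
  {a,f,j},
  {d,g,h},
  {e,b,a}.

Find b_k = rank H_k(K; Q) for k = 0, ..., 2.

b_0 = 1, b_1 = 1, b_2 = 0.

Take the total order a < b < c < d < e < f < g < h < i < j on the vertex set. Then K (dimension 2) consists of the simplices:

  0-simplices (10): a, b, c, d, e, f, g, h, i, j
  1-simplices (30): ab, ae, af, ag, ai, aj, be, bf, bg, bh, bj, cd, ce, cf, cg, ch, ci, cj, dg, dh, di, eh, ei, ej, fh, fi, fj, gh, gj, hi
  2-simplices (20): abe, abg, aei, afi, afj, agj, bej, bfh, bfj, bgh, cdg, cdi, ceh, cej, cfh, cfi, cgj, dgh, dhi, ehi

Hence C_0 ≅ Z^10, C_1 ≅ Z^30, C_2 ≅ Z^20.

∂_1: C_1 → C_0 maps an edge to its endpoints' difference, ∂[p,q] = q − p. For instance
  ∂bj = j − b.
The 10×30 boundary matrix has rank 9 and Smith normal form diag(1,1,1,1,1,1,1,1,1).

Boundary ∂_2: C_2 → C_1 sends each 2-simplex [p,q,r] to [q,r] − [p,r] + [p,q]. For instance
  ∂abe = be − ae + ab,
  ∂afi = fi − ai + af.
This gives a 30×20 integer matrix of rank 20; reducing to Smith normal form yields diagonal entries (1,1,1,1,1,1,1,1,1,1,1,1,1,1,1,1,1,1,1,2).

From H_k ≅ ker(∂_k) / im(∂_{k+1}) we obtain:

  H_0: rank C_0 − rank ∂_1 = 10 − 9 = 1, and the invariant factors of ∂_1 are all 1, so H_0 = Z.
  H_1: rank ker ∂_1 − rank ∂_2 = (30 − 9) − 20 = 1, and ∂_2 has invariant factor 2 > 1, so H_1 = Z ⊕ Z/2.
  H_2: rank ker ∂_2 − rank ∂_3 = (20 − 20) − 0 = 0, and there is no ∂_3, so H_2 = 0.

Hence the Betti numbers are b_0 = 1, b_1 = 1, b_2 = 0.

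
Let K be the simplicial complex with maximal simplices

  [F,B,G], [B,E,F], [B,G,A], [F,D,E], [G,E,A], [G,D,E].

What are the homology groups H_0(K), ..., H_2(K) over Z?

Order the vertices as A < B < D < E < F < G. Listing each simplex with vertices in this order, K has dimension 2 with simplices:

  0-simplices (6): A, B, D, E, F, G
  1-simplices (12): AB, AE, AG, BE, BF, BG, DE, DF, DG, EF, EG, FG
  2-simplices (6): ABG, AEG, BEF, BFG, DEF, DEG

Hence C_0 ≅ Z^6, C_1 ≅ Z^12, C_2 ≅ Z^6.

Boundary ∂_1: C_1 → C_0 sends each edge [p,q] (with p < q) to q − p. For instance
  ∂EF = F − E.
This gives a 6×12 integer matrix of rank 5; reducing to Smith normal form yields diagonal entries (1,1,1,1,1).

The boundary map ∂_2: C_2 → C_1 acts by ∂[p,q,r] = [q,r] − [p,r] + [p,q]. For instance
  ∂BFG = FG − BG + BF,
  ∂DEG = EG − DG + DE.
As a 12×6 matrix over Z this has rank 6, with invariant factors (1,1,1,1,1,1).

Computing H_k = (kernel of ∂_k) / (image of ∂_{k+1}):

  H_0: rank C_0 − rank ∂_1 = 6 − 5 = 1, and the invariant factors of ∂_1 are all 1, so H_0 = Z.
  H_1: rank ker ∂_1 − rank ∂_2 = (12 − 5) − 6 = 1, and the invariant factors of ∂_2 are all 1, so H_1 = Z.
  H_2: rank ker ∂_2 − rank ∂_3 = (6 − 6) − 0 = 0, and there is no ∂_3, so H_2 = 0.

H_0 = Z,  H_1 = Z,  H_2 = 0.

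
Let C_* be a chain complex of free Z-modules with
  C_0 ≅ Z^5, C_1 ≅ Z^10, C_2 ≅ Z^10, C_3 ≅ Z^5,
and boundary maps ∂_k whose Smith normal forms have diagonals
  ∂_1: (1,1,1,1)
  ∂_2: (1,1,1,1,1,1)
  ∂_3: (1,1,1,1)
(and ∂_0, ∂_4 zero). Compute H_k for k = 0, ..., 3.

H_0: b_0 = 5 − 0 − 4 = 1; torsion from ∂_1 factors > 1: none. So H_0 = Z.
H_1: b_1 = 10 − 4 − 6 = 0; torsion from ∂_2 factors > 1: none. So H_1 = 0.
H_2: b_2 = 10 − 6 − 4 = 0; torsion from ∂_3 factors > 1: none. So H_2 = 0.
H_3: b_3 = 5 − 4 − 0 = 1; torsion from ∂_4 factors > 1: none. So H_3 = Z.

H_0 = Z,  H_1 = 0,  H_2 = 0,  H_3 = Z.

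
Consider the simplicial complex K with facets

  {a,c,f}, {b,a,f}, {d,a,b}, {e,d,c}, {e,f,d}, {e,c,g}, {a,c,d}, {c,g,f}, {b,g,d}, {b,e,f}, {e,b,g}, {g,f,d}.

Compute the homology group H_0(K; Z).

K has 7 vertices, 18 edges, 12 triangles.
rank ∂_0 = 0, rank ∂_1 = 6 ⇒ b_0 = 7 − 0 − 6 = 1; all invariant factors of ∂_1 are 1 so no torsion. So H_0 = Z.

H_0 = Z.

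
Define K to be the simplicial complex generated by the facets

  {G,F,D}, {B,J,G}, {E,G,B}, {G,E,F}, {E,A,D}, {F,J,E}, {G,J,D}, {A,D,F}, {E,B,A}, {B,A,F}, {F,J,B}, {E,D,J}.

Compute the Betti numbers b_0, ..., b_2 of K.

Take the total order A < B < D < E < F < G < J on the vertex set. Then K (dimension 2) consists of the simplices:

  0-simplices (7): A, B, D, E, F, G, J
  1-simplices (18): AB, AD, AE, AF, BE, BF, BG, BJ, DE, DF, DG, DJ, EF, EG, EJ, FG, FJ, GJ
  2-simplices (12): ABE, ABF, ADE, ADF, BEG, BFJ, BGJ, DEJ, DFG, DGJ, EFG, EFJ

so the chain groups are C_0 ≅ Z^7, C_1 ≅ Z^18, C_2 ≅ Z^12.

Boundary ∂_1: C_1 → C_0 sends each edge [p,q] (with p < q) to q − p.
This gives a 7×18 integer matrix of rank 6; reducing to Smith normal form yields diagonal entries (1,1,1,1,1,1).

∂_2: C_2 → C_1 sends each 2-simplex [p,q,r] to [q,r] − [p,r] + [p,q]. For instance
  ∂BGJ = GJ − BJ + BG,
  ∂DGJ = GJ − DJ + DG.
This gives a 18×12 integer matrix of rank 12; reducing to Smith normal form yields diagonal entries (1,1,1,1,1,1,1,1,1,1,1,2).

Reading off H_k = ker ∂_k / im ∂_{k+1}:

  H_0: rank C_0 − rank ∂_1 = 7 − 6 = 1, and the invariant factors of ∂_1 are all 1, so H_0 ≅ Z.
  H_1: rank ker ∂_1 − rank ∂_2 = (18 − 6) − 12 = 0, and ∂_2 has invariant factor 2 > 1, so H_1 ≅ Z_2.
  H_2: rank ker ∂_2 − rank ∂_3 = (12 − 12) − 0 = 0, and there is no ∂_3, so H_2 ≅ 0.

As a check, the Euler characteristic is 7 − 18 + 12 = 1, which agrees with 1 − 0 + 0 = 1.

Hence the Betti numbers are b_0 = 1, b_1 = 0, b_2 = 0.

b_0 = 1, b_1 = 0, b_2 = 0.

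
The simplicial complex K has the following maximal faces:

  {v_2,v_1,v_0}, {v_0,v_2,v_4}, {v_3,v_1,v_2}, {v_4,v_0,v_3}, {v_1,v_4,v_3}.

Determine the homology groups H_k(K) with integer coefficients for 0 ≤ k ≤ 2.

H_0 ≅ Z,  H_1 ≅ Z,  H_2 = 0.

Fix the vertex order v_0 < v_1 < v_2 < v_3 < v_4 and write every simplex with vertices in increasing order. Then dim K = 2 and the simplices of K are:

  0-simplices (5): [v_0], [v_1], [v_2], [v_3], [v_4]
  1-simplices (10): [v_0,v_1], [v_0,v_2], [v_0,v_3], [v_0,v_4], [v_1,v_2], [v_1,v_3], [v_1,v_4], [v_2,v_3], [v_2,v_4], [v_3,v_4]
  2-simplices (5): [v_0,v_1,v_2], [v_0,v_2,v_4], [v_0,v_3,v_4], [v_1,v_2,v_3], [v_1,v_3,v_4]

Hence C_0 ≅ Z^5, C_1 ≅ Z^10, C_2 ≅ Z^5.

∂_1: C_1 → C_0 sends each edge [p,q] (with p < q) to q − p. For instance
  ∂[v_0,v_4] = [v_4] − [v_0].
This gives a 5×10 integer matrix of rank 4; reducing to Smith normal form yields diagonal entries (1,1,1,1).

Boundary ∂_2: C_2 → C_1 sends each 2-simplex [p,q,r] to [q,r] − [p,r] + [p,q]. For instance
  ∂[v_0,v_3,v_4] = [v_3,v_4] − [v_0,v_4] + [v_0,v_3],
  ∂[v_1,v_3,v_4] = [v_3,v_4] − [v_1,v_4] + [v_1,v_3].
This gives a 10×5 integer matrix of rank 5; reducing to Smith normal form yields diagonal entries (1,1,1,1,1).

Reading off H_k = ker ∂_k / im ∂_{k+1}:

  H_0: rank C_0 − rank ∂_1 = 5 − 4 = 1, and the invariant factors of ∂_1 are all 1, so H_0 ≅ Z.
  H_1: rank ker ∂_1 − rank ∂_2 = (10 − 4) − 5 = 1, and the invariant factors of ∂_2 are all 1, so H_1 ≅ Z.
  H_2: rank ker ∂_2 − rank ∂_3 = (5 − 5) − 0 = 0, and there is no ∂_3, so H_2 ≅ 0.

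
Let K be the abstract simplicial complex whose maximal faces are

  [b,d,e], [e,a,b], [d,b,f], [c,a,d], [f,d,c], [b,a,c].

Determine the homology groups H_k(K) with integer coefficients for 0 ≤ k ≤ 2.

Fix the vertex order a < b < c < d < e < f and write every simplex with vertices in increasing order. Then dim K = 2 and the simplices of K are:

  0-simplices (6): a, b, c, d, e, f
  1-simplices (12): ab, ac, ad, ae, bc, bd, be, bf, cd, cf, de, df
  2-simplices (6): abc, abe, acd, bde, bdf, cdf

Hence C_0 ≅ Z^6, C_1 ≅ Z^12, C_2 ≅ Z^6.

∂_1: C_1 → C_0 sends each edge [p,q] (with p < q) to q − p. For instance
  ∂ac = c − a.
The resulting 6×12 matrix has rank 5, and its Smith normal form has invariant factors (1,1,1,1,1).

Boundary ∂_2: C_2 → C_1 sends each 2-simplex [p,q,r] to [q,r] − [p,r] + [p,q]. For instance
  ∂bdf = df − bf + bd,
  ∂abc = bc − ac + ab.
The 12×6 boundary matrix has rank 6 and Smith normal form diag(1,1,1,1,1,1).

Reading off H_k = ker ∂_k / im ∂_{k+1}:

  H_0: rank C_0 − rank ∂_1 = 6 − 5 = 1, and the invariant factors of ∂_1 are all 1, so H_0 ≅ Z.
  H_1: rank ker ∂_1 − rank ∂_2 = (12 − 5) − 6 = 1, and the invariant factors of ∂_2 are all 1, so H_1 ≅ Z.
  H_2: rank ker ∂_2 − rank ∂_3 = (6 − 6) − 0 = 0, and there is no ∂_3, so H_2 ≅ 0.

H_0 = Z,  H_1 = Z,  H_2 = 0.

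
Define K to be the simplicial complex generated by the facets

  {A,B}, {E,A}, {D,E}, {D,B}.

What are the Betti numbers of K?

Fix the vertex order A < B < D < E and write every simplex with vertices in increasing order. Then dim K = 1 and the simplices of K are:

  0-simplices (4): A, B, D, E
  1-simplices (4): AB, AE, BD, DE

giving chain groups C_0 ≅ Z^4, C_1 ≅ Z^4.

∂_1: C_1 → C_0 maps an edge to its endpoints' difference, ∂[p,q] = q − p. For instance
  ∂AE = E − A.
The resulting 4×4 matrix has rank 3, and its Smith normal form has invariant factors (1,1,1).

Reading off H_k = ker ∂_k / im ∂_{k+1}:

  H_0: rank C_0 − rank ∂_1 = 4 − 3 = 1, and the invariant factors of ∂_1 are all 1, so H_0 = Z.
  H_1: rank ker ∂_1 − rank ∂_2 = (4 − 3) − 0 = 1, and there is no ∂_2, so H_1 = Z.

(K is a triangulation of the circle S^1.)

Hence the Betti numbers are b_0 = 1, b_1 = 1.

b_0 = 1, b_1 = 1.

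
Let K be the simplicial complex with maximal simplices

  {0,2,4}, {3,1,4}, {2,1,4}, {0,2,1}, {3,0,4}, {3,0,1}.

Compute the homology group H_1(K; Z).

Fix the vertex order 0 < 1 < 2 < 3 < 4 and write every simplex with vertices in increasing order. Then dim K = 2 and the simplices of K are:

  0-simplices (5): [0], [1], [2], [3], [4]
  1-simplices (9): [0,1], [0,2], [0,3], [0,4], [1,2], [1,3], [1,4], [2,4], [3,4]
  2-simplices (6): [0,1,2], [0,1,3], [0,2,4], [0,3,4], [1,2,4], [1,3,4]

so the chain groups are C_0 ≅ Z^5, C_1 ≅ Z^9, C_2 ≅ Z^6.

Boundary ∂_1: C_1 → C_0 maps an edge to its endpoints' difference, ∂[p,q] = q − p. For instance
  ∂[0,2] = [2] − [0].
The resulting 5×9 matrix has rank 4, and its Smith normal form has invariant factors (1,1,1,1).

Boundary ∂_2: C_2 → C_1 acts by ∂[p,q,r] = [q,r] − [p,r] + [p,q]. For instance
  ∂[1,3,4] = [3,4] − [1,4] + [1,3],
  ∂[0,3,4] = [3,4] − [0,4] + [0,3].
The 9×6 boundary matrix has rank 5 and Smith normal form diag(1,1,1,1,1).

Reading off H_k = ker ∂_k / im ∂_{k+1}:

  H_1: rank ker ∂_1 − rank ∂_2 = (9 − 4) − 5 = 0, and the invariant factors of ∂_2 are all 1, so H_1 ≅ 0.

H_1 ≅ 0.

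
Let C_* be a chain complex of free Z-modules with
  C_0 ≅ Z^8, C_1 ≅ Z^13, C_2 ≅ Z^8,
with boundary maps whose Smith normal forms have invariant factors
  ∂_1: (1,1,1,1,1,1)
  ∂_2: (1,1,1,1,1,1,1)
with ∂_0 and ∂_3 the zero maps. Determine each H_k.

H_0: b_0 = 8 − 0 − 6 = 2; torsion from ∂_1 factors > 1: none. So H_0 = Z^2.
H_1: b_1 = 13 − 6 − 7 = 0; torsion from ∂_2 factors > 1: none. So H_1 = 0.
H_2: b_2 = 8 − 7 − 0 = 1; torsion from ∂_3 factors > 1: none. So H_2 = Z.

H_0 = Z^2,  H_1 = 0,  H_2 = Z.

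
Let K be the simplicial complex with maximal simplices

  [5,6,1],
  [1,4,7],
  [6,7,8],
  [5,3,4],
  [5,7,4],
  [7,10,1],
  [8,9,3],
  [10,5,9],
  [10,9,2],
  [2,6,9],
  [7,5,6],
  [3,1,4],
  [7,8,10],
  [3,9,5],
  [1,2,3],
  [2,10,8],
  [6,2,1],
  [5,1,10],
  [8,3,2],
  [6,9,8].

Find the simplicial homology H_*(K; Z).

H_0 = Z,  H_1 = Z ⊕ Z/2Z,  H_2 = 0.

We work with the vertex ordering 1 < 2 < 3 < 4 < 5 < 6 < 7 < 8 < 9 < 10. The simplices of K, each written with vertices in increasing order, are:

  0-simplices (10): [1], [2], [3], [4], [5], [6], [7], [8], [9], [10]
  1-simplices (30): (30 of them)
  2-simplices (20): (20 of them)

Hence C_0 ≅ Z^10, C_1 ≅ Z^30, C_2 ≅ Z^20.

Boundary ∂_1: C_1 → C_0 sends each edge [p,q] (with p < q) to q − p.
The 10×30 boundary matrix has rank 9 and Smith normal form diag(1,1,1,1,1,1,1,1,1).

The boundary map ∂_2: C_2 → C_1 sends each 2-simplex [p,q,r] to [q,r] − [p,r] + [p,q]. For instance
  ∂[5,6,7] = [6,7] − [5,7] + [5,6],
  ∂[7,8,10] = [8,10] − [7,10] + [7,8].
This gives a 30×20 integer matrix of rank 20; reducing to Smith normal form yields diagonal entries (1,1,1,1,1,1,1,1,1,1,1,1,1,1,1,1,1,1,1,2).

From H_k ≅ ker(∂_k) / im(∂_{k+1}) we obtain:

  H_0: rank C_0 − rank ∂_1 = 10 − 9 = 1, and the invariant factors of ∂_1 are all 1, so H_0 ≅ Z.
  H_1: rank ker ∂_1 − rank ∂_2 = (30 − 9) − 20 = 1, and ∂_2 has invariant factor 2 > 1, so H_1 ≅ Z ⊕ Z/2Z.
  H_2: rank ker ∂_2 − rank ∂_3 = (20 − 20) − 0 = 0, and there is no ∂_3, so H_2 ≅ 0.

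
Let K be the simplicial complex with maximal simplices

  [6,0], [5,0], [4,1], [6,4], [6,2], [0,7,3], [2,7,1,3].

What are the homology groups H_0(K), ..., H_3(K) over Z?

Order the vertices as 0 < 1 < 2 < 3 < 4 < 5 < 6 < 7. Listing each simplex with vertices in this order, K has dimension 3 with simplices:

  0-simplices (8): [0], [1], [2], [3], [4], [5], [6], [7]
  1-simplices (13): [0,3], [0,5], [0,6], [0,7], [1,2], [1,3], [1,4], [1,7], [2,3], [2,6], [2,7], [3,7], [4,6]
  2-simplices (5): [0,3,7], [1,2,3], [1,2,7], [1,3,7], [2,3,7]
  3-simplices (1): [1,2,3,7]

giving chain groups C_0 ≅ Z^8, C_1 ≅ Z^13, C_2 ≅ Z^5, C_3 ≅ Z^1.

Boundary ∂_1: C_1 → C_0 maps an edge to its endpoints' difference, ∂[p,q] = q − p.
The 8×13 boundary matrix has rank 7 and Smith normal form diag(1,1,1,1,1,1,1).

∂_2: C_2 → C_1 sends each 2-simplex [p,q,r] to [q,r] − [p,r] + [p,q]. For instance
  ∂[0,3,7] = [3,7] − [0,7] + [0,3],
  ∂[1,3,7] = [3,7] − [1,7] + [1,3].
As a 13×5 matrix over Z this has rank 4, with invariant factors (1,1,1,1).

Boundary ∂_3: C_3 → C_2 sends each 3-simplex σ to the alternating sum Σ_i (−1)^i (σ with its i-th vertex removed). For instance
  ∂[1,2,3,7] = [2,3,7] − [1,3,7] + [1,2,7] − [1,2,3].
The resulting 5×1 matrix has rank 1, and its Smith normal form has invariant factors (1).

Now H_k = ker ∂_k / im ∂_{k+1}, so:

  H_0: rank C_0 − rank ∂_1 = 8 − 7 = 1, and the invariant factors of ∂_1 are all 1, so H_0 ≅ Z.
  H_1: rank ker ∂_1 − rank ∂_2 = (13 − 7) − 4 = 2, and the invariant factors of ∂_2 are all 1, so H_1 ≅ Z^2.
  H_2: rank ker ∂_2 − rank ∂_3 = (5 − 4) − 1 = 0, and the invariant factors of ∂_3 are all 1, so H_2 ≅ 0.
  H_3: rank ker ∂_3 − rank ∂_4 = (1 − 1) − 0 = 0, and there is no ∂_4, so H_3 ≅ 0.

As a check, the Euler characteristic is 8 − 13 + 5 − 1 = -1, which agrees with 1 − 2 + 0 − 0 = -1.

H_0 = Z,  H_1 = Z^2,  H_2 = 0,  H_3 = 0.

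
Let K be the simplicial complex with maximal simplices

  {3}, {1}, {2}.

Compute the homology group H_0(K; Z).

H_0 = Z^3.

Order the vertices as 1 < 2 < 3. Listing each simplex with vertices in this order, K has dimension 0 with simplices:

  0-simplices (3): [1], [2], [3]

so the chain groups are C_0 ≅ Z^3.

Reading off H_k = ker ∂_k / im ∂_{k+1}:

  H_0: rank C_0 − rank ∂_1 = 3 − 0 = 3, and there is no ∂_1, so H_0 ≅ Z^3.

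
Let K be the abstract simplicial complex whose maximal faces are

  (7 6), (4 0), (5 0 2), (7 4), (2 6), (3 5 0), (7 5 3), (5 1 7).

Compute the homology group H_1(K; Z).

H_1 = Z^2.

Fix the vertex order 0 < 1 < 2 < 3 < 4 < 5 < 6 < 7 and write every simplex with vertices in increasing order. Then dim K = 2 and the simplices of K are:

  0-simplices (8): [0], [1], [2], [3], [4], [5], [6], [7]
  1-simplices (13): [0,2], [0,3], [0,4], [0,5], [1,5], [1,7], [2,5], [2,6], [3,5], [3,7], [4,7], [5,7], [6,7]
  2-simplices (4): [0,2,5], [0,3,5], [1,5,7], [3,5,7]

Hence C_0 ≅ Z^8, C_1 ≅ Z^13, C_2 ≅ Z^4.

Boundary ∂_1: C_1 → C_0 maps an edge to its endpoints' difference, ∂[p,q] = q − p. For instance
  ∂[0,2] = [2] − [0].
The resulting 8×13 matrix has rank 7, and its Smith normal form has invariant factors (1,1,1,1,1,1,1).

Boundary ∂_2: C_2 → C_1 sends each 2-simplex [p,q,r] to [q,r] − [p,r] + [p,q]. For instance
  ∂[0,2,5] = [2,5] − [0,5] + [0,2],
  ∂[0,3,5] = [3,5] − [0,5] + [0,3].
This gives a 13×4 integer matrix of rank 4; reducing to Smith normal form yields diagonal entries (1,1,1,1).

Reading off H_k = ker ∂_k / im ∂_{k+1}:

  H_1: rank ker ∂_1 − rank ∂_2 = (13 − 7) − 4 = 2, and the invariant factors of ∂_2 are all 1, so H_1 ≅ Z^2.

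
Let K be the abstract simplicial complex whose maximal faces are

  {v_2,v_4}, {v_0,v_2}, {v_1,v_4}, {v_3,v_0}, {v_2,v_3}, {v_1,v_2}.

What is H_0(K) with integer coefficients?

H_0 = Z.

We work with the vertex ordering v_0 < v_1 < v_2 < v_3 < v_4. The simplices of K, each written with vertices in increasing order, are:

  0-simplices (5): [v_0], [v_1], [v_2], [v_3], [v_4]
  1-simplices (6): [v_0,v_2], [v_0,v_3], [v_1,v_2], [v_1,v_4], [v_2,v_3], [v_2,v_4]

giving chain groups C_0 ≅ Z^5, C_1 ≅ Z^6.

∂_1: C_1 → C_0 sends each edge [p,q] (with p < q) to q − p. For instance
  ∂[v_1,v_4] = [v_4] − [v_1].
As a 5×6 matrix over Z this has rank 4, with invariant factors (1,1,1,1).

Computing H_k = (kernel of ∂_k) / (image of ∂_{k+1}):

  H_0: rank C_0 − rank ∂_1 = 5 − 4 = 1, and the invariant factors of ∂_1 are all 1, so H_0 = Z.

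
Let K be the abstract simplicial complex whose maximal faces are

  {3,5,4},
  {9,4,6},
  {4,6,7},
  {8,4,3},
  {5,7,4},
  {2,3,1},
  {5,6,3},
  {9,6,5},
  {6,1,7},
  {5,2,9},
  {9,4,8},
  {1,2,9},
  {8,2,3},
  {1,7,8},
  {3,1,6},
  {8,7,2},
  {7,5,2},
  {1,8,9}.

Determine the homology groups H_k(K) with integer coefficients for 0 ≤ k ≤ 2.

Fix the vertex order 1 < 2 < 3 < 4 < 5 < 6 < 7 < 8 < 9 and write every simplex with vertices in increasing order. Then dim K = 2 and the simplices of K are:

  0-simplices (9): [1], [2], [3], [4], [5], [6], [7], [8], [9]
  1-simplices (27): (27 of them)
  2-simplices (18): [1,2,3], [1,2,9], [1,3,6], [1,6,7], [1,7,8], [1,8,9], [2,3,8], [2,5,7], [2,5,9], [2,7,8], [3,4,5], [3,4,8], [3,5,6], [4,5,7], [4,6,7], [4,6,9], [4,8,9], [5,6,9]

so the chain groups are C_0 ≅ Z^9, C_1 ≅ Z^27, C_2 ≅ Z^18.

Boundary ∂_1: C_1 → C_0 is given by ∂[p,q] = [q] − [p]. For instance
  ∂[5,9] = [9] − [5].
The resulting 9×27 matrix has rank 8, and its Smith normal form has invariant factors (1,1,1,1,1,1,1,1).

Boundary ∂_2: C_2 → C_1 acts by ∂[p,q,r] = [q,r] − [p,r] + [p,q]. For instance
  ∂[5,6,9] = [6,9] − [5,9] + [5,6],
  ∂[2,3,8] = [3,8] − [2,8] + [2,3].
This gives a 27×18 integer matrix of rank 18; reducing to Smith normal form yields diagonal entries (1,1,1,1,1,1,1,1,1,1,1,1,1,1,1,1,1,2).

Computing H_k = (kernel of ∂_k) / (image of ∂_{k+1}):

  H_0: rank C_0 − rank ∂_1 = 9 − 8 = 1, and the invariant factors of ∂_1 are all 1, so H_0 ≅ Z.
  H_1: rank ker ∂_1 − rank ∂_2 = (27 − 8) − 18 = 1, and ∂_2 has invariant factor 2 > 1, so H_1 ≅ Z ⊕ Z/2.
  H_2: rank ker ∂_2 − rank ∂_3 = (18 − 18) − 0 = 0, and there is no ∂_3, so H_2 ≅ 0.

H_0 ≅ Z,  H_1 ≅ Z ⊕ Z/2,  H_2 = 0.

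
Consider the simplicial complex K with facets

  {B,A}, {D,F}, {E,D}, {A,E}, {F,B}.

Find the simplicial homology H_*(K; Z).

We work with the vertex ordering A < B < D < E < F. The simplices of K, each written with vertices in increasing order, are:

  0-simplices (5): A, B, D, E, F
  1-simplices (5): AB, AE, BF, DE, DF

giving chain groups C_0 ≅ Z^5, C_1 ≅ Z^5.

The boundary map ∂_1: C_1 → C_0 sends each edge [p,q] (with p < q) to q − p. For instance
  ∂AE = E − A.
This gives a 5×5 integer matrix of rank 4; reducing to Smith normal form yields diagonal entries (1,1,1,1).

Now H_k = ker ∂_k / im ∂_{k+1}, so:

  H_0: rank C_0 − rank ∂_1 = 5 − 4 = 1, and the invariant factors of ∂_1 are all 1, so H_0 = Z.
  H_1: rank ker ∂_1 − rank ∂_2 = (5 − 4) − 0 = 1, and there is no ∂_2, so H_1 = Z.

(K is a triangulation of the circle S^1.)

H_0 = Z,  H_1 = Z.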